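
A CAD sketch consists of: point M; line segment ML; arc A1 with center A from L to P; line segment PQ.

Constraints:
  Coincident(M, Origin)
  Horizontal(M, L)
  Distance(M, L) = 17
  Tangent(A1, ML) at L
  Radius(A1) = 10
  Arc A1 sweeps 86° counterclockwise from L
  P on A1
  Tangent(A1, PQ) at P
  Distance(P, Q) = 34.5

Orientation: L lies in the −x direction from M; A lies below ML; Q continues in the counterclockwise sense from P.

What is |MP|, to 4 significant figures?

28.53

M is at the origin; ML is horizontal with |ML| = 17.0 and L on the −x side, so L = (-17.00, 0.000). Since A1 is tangent to ML there, AL ⟂ ML, so A = L + (0, -10) = (-17.00, -10.00). On A1, L sits at bearing 90° from A; an 86° counterclockwise sweep puts P at bearing 176°, so P = A + 10.0·(cos 176°, sin 176°) = (-26.98, -9.302). Then |MP| = |P − M| = 28.53.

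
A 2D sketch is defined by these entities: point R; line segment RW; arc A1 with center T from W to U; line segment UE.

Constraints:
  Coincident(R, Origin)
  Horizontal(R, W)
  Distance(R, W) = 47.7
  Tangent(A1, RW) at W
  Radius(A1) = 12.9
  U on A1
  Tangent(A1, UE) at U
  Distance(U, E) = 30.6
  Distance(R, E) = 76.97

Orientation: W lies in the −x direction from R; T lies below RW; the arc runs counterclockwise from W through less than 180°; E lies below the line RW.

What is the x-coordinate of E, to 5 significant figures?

-64.977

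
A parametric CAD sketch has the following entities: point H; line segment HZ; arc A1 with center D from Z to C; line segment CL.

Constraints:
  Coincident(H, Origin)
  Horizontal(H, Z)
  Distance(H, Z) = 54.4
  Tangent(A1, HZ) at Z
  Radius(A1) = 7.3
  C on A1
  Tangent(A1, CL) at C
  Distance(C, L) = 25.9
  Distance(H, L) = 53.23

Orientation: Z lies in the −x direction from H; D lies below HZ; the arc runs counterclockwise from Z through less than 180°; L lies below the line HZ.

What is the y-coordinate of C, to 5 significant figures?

-12.107

Checks: H = (0.00, 0.00) ✓; |DC| = 7.300 ✓; ∠(DC, CL) = 90.00° ✓; |CL| = 25.90 ✓; |HL| = 53.23 ✓.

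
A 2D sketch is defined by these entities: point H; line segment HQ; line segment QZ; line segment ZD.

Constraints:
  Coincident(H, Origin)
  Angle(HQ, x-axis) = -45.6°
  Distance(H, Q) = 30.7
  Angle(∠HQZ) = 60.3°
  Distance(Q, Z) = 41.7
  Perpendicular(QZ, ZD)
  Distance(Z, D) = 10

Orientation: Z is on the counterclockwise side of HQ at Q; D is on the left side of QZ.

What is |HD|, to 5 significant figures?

31.297

∠HQZ = 60.3°, so QZ runs at -45.6° + (180° − 60.3°) = 74.100° from the x-axis; with |QZ| = 41.7, Z = Q + 41.7·(cos 74.100°, sin 74.100°) = (32.904, 18.170). QZ is perpendicular to ZD; with |ZD| = 10.0 on the left of QZ, D = Z + 10.0·(-0.96174, 0.27396) = (23.286, 20.910). Then |HD| = |D − H| = 31.297.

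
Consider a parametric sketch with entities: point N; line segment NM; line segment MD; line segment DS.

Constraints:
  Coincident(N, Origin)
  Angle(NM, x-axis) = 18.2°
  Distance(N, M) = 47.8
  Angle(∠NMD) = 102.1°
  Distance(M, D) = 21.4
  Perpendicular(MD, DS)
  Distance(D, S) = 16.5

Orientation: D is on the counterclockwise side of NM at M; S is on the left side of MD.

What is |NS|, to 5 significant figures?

43.607

N is at the origin; NM runs at 18.2° with length 47.8, so M = 47.8·(cos 18.2°, sin 18.2°) = (45.409, 14.930). ∠NMD = 102.1°, so MD runs at 18.2° + (180° − 102.1°) = 96.100° from the x-axis; with |MD| = 21.4, D = M + 21.4·(cos 96.100°, sin 96.100°) = (43.135, 36.208). The perpendicularity gives DS at right angles to MD; with |DS| = 16.5 on the left of MD, S = D + 16.5·(-0.99434, -0.10626) = (26.728, 34.455). Then |NS| = |S − N| = 43.607.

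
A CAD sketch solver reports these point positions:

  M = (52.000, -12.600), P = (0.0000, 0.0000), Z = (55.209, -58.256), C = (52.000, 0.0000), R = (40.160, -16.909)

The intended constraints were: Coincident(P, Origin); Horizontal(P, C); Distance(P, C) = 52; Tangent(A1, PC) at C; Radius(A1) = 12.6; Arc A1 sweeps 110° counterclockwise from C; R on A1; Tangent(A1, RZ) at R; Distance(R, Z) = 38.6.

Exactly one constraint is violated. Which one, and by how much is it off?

Distance(R, Z) = 38.6 — off by 5.40.

P = (0.00, 0.00) ✓; P.y = 0.00, C.y = 0.00 ✓; |PC| = 52.00 ✓; ∠(MC, CP) = 90.00° ✓; |MC| = 12.60 ✓; bearing(M→R) − bearing(M→C) = 110.0° ✓; |MR| = 12.60 ✓; ∠(MR, RZ) = 90.00° ✓; |RZ| = 44.00 ✗.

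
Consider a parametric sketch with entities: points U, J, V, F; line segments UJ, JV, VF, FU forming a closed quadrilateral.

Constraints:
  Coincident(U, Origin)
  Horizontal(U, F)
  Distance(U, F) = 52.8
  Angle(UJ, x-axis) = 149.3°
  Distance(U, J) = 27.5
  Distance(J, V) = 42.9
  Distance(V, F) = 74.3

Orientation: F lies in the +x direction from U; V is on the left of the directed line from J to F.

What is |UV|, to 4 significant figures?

50.78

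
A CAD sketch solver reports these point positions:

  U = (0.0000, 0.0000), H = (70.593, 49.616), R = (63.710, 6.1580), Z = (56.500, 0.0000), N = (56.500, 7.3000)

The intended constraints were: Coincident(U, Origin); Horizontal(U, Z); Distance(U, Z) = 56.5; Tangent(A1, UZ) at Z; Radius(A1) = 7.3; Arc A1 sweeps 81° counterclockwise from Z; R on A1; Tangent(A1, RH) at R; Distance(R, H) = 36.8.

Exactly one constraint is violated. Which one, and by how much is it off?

Distance(R, H) = 36.8 — off by 7.20.

U = (0.00, 0.00) ✓; U.y = 0.00, Z.y = 0.00 ✓; |UZ| = 56.50 ✓; ∠(NZ, ZU) = 90.00° ✓; |NZ| = 7.300 ✓; bearing(N→R) − bearing(N→Z) = 81.00° ✓; |NR| = 7.300 ✓; ∠(NR, RH) = 90.00° ✓; |RH| = 44.00 ✗.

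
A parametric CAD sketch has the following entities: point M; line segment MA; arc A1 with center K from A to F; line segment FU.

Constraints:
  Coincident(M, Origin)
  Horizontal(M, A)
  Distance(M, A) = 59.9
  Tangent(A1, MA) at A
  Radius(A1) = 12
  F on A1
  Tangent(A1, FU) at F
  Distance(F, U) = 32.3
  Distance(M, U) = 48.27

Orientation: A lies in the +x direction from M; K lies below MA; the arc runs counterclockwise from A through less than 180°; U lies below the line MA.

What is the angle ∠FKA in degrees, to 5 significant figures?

61.098°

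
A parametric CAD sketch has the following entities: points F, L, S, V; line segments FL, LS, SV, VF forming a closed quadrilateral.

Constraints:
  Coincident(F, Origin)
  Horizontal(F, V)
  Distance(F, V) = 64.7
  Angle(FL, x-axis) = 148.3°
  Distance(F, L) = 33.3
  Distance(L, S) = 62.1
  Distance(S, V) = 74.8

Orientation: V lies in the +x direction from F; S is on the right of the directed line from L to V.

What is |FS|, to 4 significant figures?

37.71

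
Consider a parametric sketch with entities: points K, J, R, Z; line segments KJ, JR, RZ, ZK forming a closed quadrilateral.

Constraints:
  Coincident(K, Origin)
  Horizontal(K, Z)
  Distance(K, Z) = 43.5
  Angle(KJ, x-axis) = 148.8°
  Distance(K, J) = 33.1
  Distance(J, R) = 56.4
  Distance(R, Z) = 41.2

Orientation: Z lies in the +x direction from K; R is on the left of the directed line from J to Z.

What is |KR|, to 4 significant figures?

44.13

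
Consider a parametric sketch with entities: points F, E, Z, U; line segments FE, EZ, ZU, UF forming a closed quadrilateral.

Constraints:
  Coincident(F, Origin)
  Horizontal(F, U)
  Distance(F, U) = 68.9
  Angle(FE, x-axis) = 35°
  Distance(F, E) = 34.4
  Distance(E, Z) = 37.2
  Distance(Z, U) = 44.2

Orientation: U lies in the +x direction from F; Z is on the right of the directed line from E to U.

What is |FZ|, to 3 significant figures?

33.3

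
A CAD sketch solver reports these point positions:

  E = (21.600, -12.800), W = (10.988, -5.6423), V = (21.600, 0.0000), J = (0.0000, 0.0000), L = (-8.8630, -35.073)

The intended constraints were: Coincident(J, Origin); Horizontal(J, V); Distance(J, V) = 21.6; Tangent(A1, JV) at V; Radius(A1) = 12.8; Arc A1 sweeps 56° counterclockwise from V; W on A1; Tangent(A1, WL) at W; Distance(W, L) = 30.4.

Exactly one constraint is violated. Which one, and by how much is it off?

Distance(W, L) = 30.4 — off by 5.10.

J = (0.00, 0.00) ✓; J.y = 0.00, V.y = 0.00 ✓; |JV| = 21.60 ✓; ∠(EV, VJ) = 90.00° ✓; |EV| = 12.80 ✓; bearing(E→W) − bearing(E→V) = 56.00° ✓; |EW| = 12.80 ✓; ∠(EW, WL) = 90.00° ✓; |WL| = 35.50 ✗.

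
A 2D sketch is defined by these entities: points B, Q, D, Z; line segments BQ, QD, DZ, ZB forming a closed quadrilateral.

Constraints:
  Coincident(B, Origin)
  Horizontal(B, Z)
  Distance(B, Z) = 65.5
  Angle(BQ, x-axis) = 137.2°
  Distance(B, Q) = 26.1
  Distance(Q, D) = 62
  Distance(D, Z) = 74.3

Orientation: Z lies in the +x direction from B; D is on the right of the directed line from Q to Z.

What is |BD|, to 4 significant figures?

40.29

Checks: |BZ| = 65.50 ✓; |BQ| = 26.10 ✓; |QD| = 62.00 ✓; |DZ| = 74.30 ✓.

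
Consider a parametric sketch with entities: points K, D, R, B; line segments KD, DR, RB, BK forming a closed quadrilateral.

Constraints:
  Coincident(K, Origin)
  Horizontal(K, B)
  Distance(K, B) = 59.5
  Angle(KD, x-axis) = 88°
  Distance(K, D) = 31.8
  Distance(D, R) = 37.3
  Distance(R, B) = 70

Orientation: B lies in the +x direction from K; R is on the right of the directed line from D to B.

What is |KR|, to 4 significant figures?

11.04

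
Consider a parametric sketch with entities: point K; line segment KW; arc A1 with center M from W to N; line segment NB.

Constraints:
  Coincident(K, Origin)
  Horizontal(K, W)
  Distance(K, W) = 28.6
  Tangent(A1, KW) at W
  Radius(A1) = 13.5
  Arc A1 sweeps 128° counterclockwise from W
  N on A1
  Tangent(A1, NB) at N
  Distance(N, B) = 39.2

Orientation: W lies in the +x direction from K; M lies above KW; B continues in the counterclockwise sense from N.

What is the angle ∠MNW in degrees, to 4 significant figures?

26.00°

K is at the origin; K and W share the same y with |KW| = 28.6 and W on the +x side, so W = (28.60, 0.000). Tangency of A1 to KW means the radius MW is perpendicular to KW, so M = W + (0, 13.5) = (28.60, 13.50). On A1, W sits at bearing -90° from M; a 128° counterclockwise sweep puts N at bearing 38°, so N = M + 13.5·(cos 38°, sin 38°) = (39.24, 21.81). Then cos ∠MNW = NM·NW / (|NM||NW|), giving 26.00°.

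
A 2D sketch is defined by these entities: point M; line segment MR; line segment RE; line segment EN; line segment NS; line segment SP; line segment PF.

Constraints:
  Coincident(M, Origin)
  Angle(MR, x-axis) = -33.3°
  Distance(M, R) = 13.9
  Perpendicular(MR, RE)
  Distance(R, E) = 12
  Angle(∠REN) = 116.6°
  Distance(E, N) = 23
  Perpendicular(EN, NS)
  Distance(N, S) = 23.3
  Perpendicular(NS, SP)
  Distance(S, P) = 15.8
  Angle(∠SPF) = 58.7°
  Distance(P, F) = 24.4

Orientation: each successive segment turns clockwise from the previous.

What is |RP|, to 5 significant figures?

17.779

The perpendicularity gives NS at right angles to EN, so NS runs at 83.300°; with |NS| = 23.3, S = (-15.095, 8.1632). The perpendicularity gives SP at right angles to NS, so SP runs at -6.7000°; with |SP| = 15.8, P = (0.59705, 6.3198). Then |RP| = |P − R| = 17.779.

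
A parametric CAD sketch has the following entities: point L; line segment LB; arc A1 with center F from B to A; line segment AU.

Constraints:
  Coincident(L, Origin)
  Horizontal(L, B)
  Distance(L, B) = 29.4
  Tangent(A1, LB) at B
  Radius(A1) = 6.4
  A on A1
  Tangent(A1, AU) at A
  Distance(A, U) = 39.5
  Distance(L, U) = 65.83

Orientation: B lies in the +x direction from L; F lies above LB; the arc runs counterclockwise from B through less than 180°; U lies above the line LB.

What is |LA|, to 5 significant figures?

35.223

Checks: ∠(FB, BL) = 90.00° ✓; |FB| = 6.400 ✓; |FA| = 6.400 ✓; ∠(FA, AU) = 90.00° ✓; |AU| = 39.50 ✓; |LU| = 65.83 ✓.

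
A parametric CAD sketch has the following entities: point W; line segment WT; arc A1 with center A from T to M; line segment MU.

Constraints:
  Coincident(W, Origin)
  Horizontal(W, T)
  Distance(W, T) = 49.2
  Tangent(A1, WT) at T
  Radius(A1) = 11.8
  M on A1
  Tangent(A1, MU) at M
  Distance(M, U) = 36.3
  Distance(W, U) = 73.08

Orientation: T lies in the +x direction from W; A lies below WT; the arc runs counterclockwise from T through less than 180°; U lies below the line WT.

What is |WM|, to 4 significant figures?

41.94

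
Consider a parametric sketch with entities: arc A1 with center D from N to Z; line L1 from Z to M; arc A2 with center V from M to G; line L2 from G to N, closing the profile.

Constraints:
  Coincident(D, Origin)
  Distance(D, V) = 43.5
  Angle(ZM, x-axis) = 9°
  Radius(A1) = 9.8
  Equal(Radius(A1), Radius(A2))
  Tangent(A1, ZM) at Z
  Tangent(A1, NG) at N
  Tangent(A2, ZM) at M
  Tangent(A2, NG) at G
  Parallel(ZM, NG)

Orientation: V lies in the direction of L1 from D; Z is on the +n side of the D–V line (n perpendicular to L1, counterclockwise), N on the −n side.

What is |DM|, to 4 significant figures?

44.59

The slot axis is L1's direction at 9.0°, so u = (cos 9.0°, sin 9.0°) = (0.9877, 0.1564) and n = (−sin 9.0°, cos 9.0°) = (-0.1564, 0.9877). D is at the origin and V lies 43.5 along u from D, so V = 43.5·u = (42.96, 6.805). Tangency of A1 to both parallel lines with radius 9.8 puts Z and N at D ± 9.8·n: Z = (-1.533, 9.679), N = (1.533, -9.679). Equal radii place M and G the same way about V: M = V + 9.8·n = (41.43, 16.48), G = V − 9.8·n = (44.50, -2.874). Then |DM| = |M − D| = 44.59.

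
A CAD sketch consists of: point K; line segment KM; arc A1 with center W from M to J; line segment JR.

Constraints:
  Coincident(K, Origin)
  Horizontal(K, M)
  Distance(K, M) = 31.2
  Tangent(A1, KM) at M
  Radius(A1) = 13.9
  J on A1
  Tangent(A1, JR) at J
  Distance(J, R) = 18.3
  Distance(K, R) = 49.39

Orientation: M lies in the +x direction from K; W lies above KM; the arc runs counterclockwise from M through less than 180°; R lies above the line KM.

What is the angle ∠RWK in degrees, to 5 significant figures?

118.32°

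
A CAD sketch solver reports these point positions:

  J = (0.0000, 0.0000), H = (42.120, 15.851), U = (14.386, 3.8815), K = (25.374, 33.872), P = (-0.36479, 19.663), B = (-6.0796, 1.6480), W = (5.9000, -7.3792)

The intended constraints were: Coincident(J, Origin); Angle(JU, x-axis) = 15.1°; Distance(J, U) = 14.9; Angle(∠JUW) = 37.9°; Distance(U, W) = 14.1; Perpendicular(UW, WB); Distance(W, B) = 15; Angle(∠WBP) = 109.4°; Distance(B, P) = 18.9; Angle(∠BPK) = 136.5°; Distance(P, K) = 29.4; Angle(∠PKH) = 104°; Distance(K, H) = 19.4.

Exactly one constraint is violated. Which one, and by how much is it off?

Distance(K, H) = 19.4 — off by 5.20.

J = (0.00, 0.00) ✓; JU at 15.10° ✓; |JU| = 14.90 ✓; ∠JUW = 37.90° ✓; |UW| = 14.10 ✓; ∠(UW, WB) = 90.00° ✓; |WB| = 15.00 ✓; ∠WBP = 109.4° ✓; |BP| = 18.90 ✓; ∠BPK = 136.5° ✓; |PK| = 29.40 ✓; ∠PKH = 104.0° ✓; |KH| = 24.60 ✗.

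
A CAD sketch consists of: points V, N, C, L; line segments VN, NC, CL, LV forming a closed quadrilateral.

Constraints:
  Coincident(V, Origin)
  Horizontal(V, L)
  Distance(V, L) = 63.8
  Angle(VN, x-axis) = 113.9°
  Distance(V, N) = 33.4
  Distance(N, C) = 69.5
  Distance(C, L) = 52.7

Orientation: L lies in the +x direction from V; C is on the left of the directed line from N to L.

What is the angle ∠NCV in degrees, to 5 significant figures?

26.764°

Checks: V = (0.00, 0.00) ✓; |NC| = 69.50 ✓; |CL| = 52.70 ✓.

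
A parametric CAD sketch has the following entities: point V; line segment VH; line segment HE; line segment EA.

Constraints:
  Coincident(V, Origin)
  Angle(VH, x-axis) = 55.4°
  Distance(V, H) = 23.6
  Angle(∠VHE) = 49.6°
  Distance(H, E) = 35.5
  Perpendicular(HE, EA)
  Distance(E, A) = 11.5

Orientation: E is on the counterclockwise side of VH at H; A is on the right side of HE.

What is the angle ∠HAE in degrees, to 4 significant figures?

72.05°

∠VHE = 49.6°, so HE runs at 55.4° + (180° − 49.6°) = 185.8° from the x-axis; with |HE| = 35.5, E = H + 35.5·(cos 185.8°, sin 185.8°) = (-21.92, 15.84). HE is perpendicular to EA; with |EA| = 11.5 on the right of HE, A = E + 11.5·(-0.1011, 0.9949) = (-23.08, 27.28). Then cos ∠HAE = AH·AE / (|AH||AE|), giving 72.05°.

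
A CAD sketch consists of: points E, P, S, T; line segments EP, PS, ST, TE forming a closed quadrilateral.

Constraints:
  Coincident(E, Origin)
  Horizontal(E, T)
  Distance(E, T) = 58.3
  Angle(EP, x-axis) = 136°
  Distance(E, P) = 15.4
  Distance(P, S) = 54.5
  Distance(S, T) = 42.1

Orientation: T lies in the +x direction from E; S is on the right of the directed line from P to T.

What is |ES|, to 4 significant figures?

39.11

E is at the origin; E and T share the same y with |ET| = 58.3 and T in +x, so T = (58.3, 0). EP runs at 136.0° with |EP| = 15.4, so P = (-11.08, 10.70). S is determined by |PS| = 54.5 and |ST| = 42.1 together: it lies at the intersection of circle(P, 54.5) and circle(T, 42.1). With |PT| = 70.20, the foot of the radical line on PT is 43.63 from P and the perpendicular offset is √(54.5² − 43.63²) = 32.66. Taking the right-of-PT solution: S = (27.07, -28.23).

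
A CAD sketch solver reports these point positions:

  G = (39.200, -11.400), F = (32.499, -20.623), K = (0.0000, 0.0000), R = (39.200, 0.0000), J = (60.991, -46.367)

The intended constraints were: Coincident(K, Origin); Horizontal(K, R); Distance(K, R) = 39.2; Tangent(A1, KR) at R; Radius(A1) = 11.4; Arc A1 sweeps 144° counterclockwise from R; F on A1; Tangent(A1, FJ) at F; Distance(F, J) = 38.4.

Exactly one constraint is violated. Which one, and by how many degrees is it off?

Tangent(A1, FJ) at F — off by 6.10°.

K = (0.00, 0.00) ✓; K.y = 0.00, R.y = 0.00 ✓; |KR| = 39.20 ✓; ∠(GR, RK) = 90.00° ✓; |GR| = 11.40 ✓; bearing(G→F) − bearing(G→R) = 144.0° ✓; |GF| = 11.40 ✓; ∠(GF, FJ) = 96.10° ✗; |FJ| = 38.40 ✓.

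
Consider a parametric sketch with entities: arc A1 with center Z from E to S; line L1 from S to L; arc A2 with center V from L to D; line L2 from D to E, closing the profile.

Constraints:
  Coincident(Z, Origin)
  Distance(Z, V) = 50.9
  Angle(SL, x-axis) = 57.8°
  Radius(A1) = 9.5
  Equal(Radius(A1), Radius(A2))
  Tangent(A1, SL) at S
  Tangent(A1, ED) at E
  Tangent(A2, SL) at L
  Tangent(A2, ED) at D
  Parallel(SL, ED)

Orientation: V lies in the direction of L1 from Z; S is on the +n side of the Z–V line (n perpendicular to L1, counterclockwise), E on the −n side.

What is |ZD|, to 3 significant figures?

51.8

The slot axis is L1's direction at 57.8°, so u = (cos 57.8°, sin 57.8°) = (0.533, 0.846) and n = (−sin 57.8°, cos 57.8°) = (-0.846, 0.533). Z is at the origin and V lies 50.9 along u from Z, so V = 50.9·u = (27.1, 43.1). Tangency of A1 to both parallel lines with radius 9.5 puts S and E at Z ± 9.5·n: S = (-8.04, 5.06), E = (8.04, -5.06). Equal radii place L and D the same way about V: L = V + 9.5·n = (19.1, 48.1), D = V − 9.5·n = (35.2, 38.0). Then |ZD| = |D − Z| = 51.8.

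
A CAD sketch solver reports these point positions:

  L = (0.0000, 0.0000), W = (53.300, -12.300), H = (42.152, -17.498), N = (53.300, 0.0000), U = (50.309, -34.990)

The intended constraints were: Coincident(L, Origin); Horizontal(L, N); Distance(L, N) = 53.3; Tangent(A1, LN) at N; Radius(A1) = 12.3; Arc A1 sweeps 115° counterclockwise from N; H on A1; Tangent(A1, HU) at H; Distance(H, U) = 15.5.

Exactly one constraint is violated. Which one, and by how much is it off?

Distance(H, U) = 15.5 — off by 3.80.

L = (0.00, 0.00) ✓; L.y = 0.00, N.y = 0.00 ✓; |LN| = 53.30 ✓; ∠(WN, NL) = 90.00° ✓; |WN| = 12.30 ✓; bearing(W→H) − bearing(W→N) = 115.0° ✓; |WH| = 12.30 ✓; ∠(WH, HU) = 90.00° ✓; |HU| = 19.30 ✗.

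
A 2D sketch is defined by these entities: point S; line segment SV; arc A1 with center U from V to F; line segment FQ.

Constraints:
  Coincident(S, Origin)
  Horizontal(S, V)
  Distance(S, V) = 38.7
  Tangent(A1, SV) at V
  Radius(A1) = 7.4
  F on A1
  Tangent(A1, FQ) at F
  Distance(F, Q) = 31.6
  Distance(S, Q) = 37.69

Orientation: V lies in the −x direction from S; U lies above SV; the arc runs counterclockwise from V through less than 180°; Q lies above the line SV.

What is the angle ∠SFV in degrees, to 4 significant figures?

140.1°

Checks: |UF| = 7.400 ✓; ∠(UF, FQ) = 90.00° ✓; |FQ| = 31.60 ✓; |SQ| = 37.69 ✓.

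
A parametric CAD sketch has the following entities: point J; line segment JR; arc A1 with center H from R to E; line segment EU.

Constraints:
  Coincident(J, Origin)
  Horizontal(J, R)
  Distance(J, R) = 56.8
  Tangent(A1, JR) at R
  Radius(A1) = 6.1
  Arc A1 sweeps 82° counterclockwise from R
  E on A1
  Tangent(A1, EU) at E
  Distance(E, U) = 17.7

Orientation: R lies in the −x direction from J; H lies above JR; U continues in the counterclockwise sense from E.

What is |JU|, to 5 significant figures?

53.398

On A1, R sits at bearing -90° from H; an 82° counterclockwise sweep puts E at bearing -8°, so E = H + 6.1·(cos -8°, sin -8°) = (-50.759, 5.2510). Since A1 is tangent to EU there, HE ⟂ EU, so EU runs along (−sin -8°, cos -8°); with |EU| = 17.7, U = (-48.296, 22.779). Then |JU| = |U − J| = 53.398.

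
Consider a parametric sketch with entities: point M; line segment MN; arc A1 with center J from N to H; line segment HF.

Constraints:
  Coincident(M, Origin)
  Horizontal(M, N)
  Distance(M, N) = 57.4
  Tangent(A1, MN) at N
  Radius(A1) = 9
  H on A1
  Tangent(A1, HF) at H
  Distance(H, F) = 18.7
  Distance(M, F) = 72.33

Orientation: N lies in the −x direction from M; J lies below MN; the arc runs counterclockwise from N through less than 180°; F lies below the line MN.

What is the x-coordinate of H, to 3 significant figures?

-66.4

Checks: M.y = 0.00, N.y = 0.00 ✓; |JH| = 9.000 ✓; ∠(JH, HF) = 90.00° ✓; |HF| = 18.70 ✓; |MF| = 72.33 ✓.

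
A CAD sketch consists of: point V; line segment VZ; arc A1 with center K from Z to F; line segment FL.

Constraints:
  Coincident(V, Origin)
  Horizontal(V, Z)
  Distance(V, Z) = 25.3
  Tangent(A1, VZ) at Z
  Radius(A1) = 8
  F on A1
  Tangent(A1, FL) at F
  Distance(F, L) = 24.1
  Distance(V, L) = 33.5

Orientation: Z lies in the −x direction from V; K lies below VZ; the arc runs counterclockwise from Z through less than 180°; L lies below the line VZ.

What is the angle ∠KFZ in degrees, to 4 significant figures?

22.20°

Checks: |KF| = 8.000 ✓; ∠(KF, FL) = 90.00° ✓; |FL| = 24.10 ✓; |VL| = 33.50 ✓.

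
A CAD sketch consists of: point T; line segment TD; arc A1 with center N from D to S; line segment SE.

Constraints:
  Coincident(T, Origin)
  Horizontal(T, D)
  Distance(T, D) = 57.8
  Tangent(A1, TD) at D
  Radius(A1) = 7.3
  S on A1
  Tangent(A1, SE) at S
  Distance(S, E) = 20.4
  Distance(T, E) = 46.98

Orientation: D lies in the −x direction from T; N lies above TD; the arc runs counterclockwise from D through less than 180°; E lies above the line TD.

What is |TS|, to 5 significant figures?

51.527

Checks: |NS| = 7.300 ✓; ∠(NS, SE) = 90.00° ✓; |SE| = 20.40 ✓; |TE| = 46.98 ✓.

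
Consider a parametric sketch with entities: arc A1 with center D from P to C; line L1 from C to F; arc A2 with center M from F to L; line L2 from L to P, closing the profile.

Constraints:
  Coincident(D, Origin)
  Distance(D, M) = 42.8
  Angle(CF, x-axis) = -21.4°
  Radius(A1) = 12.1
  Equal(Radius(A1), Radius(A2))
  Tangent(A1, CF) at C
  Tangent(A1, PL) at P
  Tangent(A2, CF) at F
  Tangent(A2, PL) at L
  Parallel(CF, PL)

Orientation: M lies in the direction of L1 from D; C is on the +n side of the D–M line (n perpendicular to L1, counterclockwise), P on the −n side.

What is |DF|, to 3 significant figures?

44.5

Tangency of A1 to both parallel lines with radius 12.1 puts C and P at D ± 12.1·n: C = (4.42, 11.3), P = (-4.42, -11.3). Equal radii place F and L the same way about M: F = M + 12.1·n = (44.3, -4.35), L = M − 12.1·n = (35.4, -26.9). Then |DF| = |F − D| = 44.5.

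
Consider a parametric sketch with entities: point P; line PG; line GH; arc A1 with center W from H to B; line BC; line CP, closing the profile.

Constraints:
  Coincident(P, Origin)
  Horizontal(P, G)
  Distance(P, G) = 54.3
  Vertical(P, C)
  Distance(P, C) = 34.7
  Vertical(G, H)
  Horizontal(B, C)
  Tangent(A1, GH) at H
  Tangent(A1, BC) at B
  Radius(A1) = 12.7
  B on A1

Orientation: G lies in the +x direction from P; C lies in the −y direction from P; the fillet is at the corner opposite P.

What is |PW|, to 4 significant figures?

47.06

P is at the origin; P and G share the same y with |PG| = 54.3 and G on the +x side, so G = (54.30, 0.000). PC is vertical with |PC| = 34.7 and C on the −y side, so C = (0.000, -34.70). The virtual corner opposite P is at (54.30, -34.70). The tangent condition forces WH to be normal to GH and since A1 is tangent to BC there, WB ⟂ BC, with radius 12.7, so the center W sits 12.7 in from both sides at W = (41.60, -22.00). Then |PW| = |W − P| = 47.06.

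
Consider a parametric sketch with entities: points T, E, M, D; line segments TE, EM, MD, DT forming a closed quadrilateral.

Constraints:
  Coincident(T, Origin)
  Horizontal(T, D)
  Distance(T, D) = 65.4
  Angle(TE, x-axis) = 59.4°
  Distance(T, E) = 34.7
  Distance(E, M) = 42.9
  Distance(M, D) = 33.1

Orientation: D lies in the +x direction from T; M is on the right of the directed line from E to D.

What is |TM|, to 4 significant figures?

35.22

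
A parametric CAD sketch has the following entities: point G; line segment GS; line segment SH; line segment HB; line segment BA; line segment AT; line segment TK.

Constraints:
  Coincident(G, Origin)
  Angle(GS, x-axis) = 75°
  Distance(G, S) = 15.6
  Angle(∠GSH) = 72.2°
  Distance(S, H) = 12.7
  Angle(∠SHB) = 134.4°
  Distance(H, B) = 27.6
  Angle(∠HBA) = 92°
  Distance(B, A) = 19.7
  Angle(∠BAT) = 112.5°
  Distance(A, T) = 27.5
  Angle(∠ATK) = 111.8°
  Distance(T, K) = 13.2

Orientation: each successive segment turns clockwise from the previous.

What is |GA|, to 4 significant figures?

23.51

G is at the origin; GS runs at 75.0° with length 15.6, so S = (4.038, 15.07). ∠GSH = 72.2° gives SH at -32.80° from the x-axis; with |SH| = 12.7, H = (14.71, 8.189). ∠SHB = 134.4° gives HB at -78.40° from the x-axis; with |HB| = 27.6, B = (20.26, -18.85). ∠HBA = 92.0° gives BA at -166.4° from the x-axis; with |BA| = 19.7, A = (1.115, -23.48). Then |GA| = |A − G| = 23.51.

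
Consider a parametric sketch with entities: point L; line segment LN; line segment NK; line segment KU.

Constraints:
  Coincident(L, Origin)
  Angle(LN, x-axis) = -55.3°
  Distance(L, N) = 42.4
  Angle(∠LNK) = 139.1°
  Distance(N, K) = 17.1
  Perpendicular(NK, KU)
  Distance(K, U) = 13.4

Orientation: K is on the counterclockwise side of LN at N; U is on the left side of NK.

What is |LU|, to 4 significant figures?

51.20

L is at the origin; LN runs at -55.3° with length 42.4, so N = 42.4·(cos -55.3°, sin -55.3°) = (24.14, -34.86). ∠LNK = 139.1°, so NK runs at -55.3° + (180° − 139.1°) = -14.40° from the x-axis; with |NK| = 17.1, K = N + 17.1·(cos -14.40°, sin -14.40°) = (40.70, -39.11). NK ⟂ KU; with |KU| = 13.4 on the left of NK, U = K + 13.4·(0.2487, 0.9686) = (44.03, -26.13). Then |LU| = |U − L| = 51.20.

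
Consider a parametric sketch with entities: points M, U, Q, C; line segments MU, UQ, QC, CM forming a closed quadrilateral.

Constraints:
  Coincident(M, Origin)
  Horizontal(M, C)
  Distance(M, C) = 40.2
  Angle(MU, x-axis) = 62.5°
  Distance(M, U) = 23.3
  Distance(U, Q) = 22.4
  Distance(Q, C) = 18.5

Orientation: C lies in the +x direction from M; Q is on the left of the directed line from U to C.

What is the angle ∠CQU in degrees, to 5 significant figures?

122.88°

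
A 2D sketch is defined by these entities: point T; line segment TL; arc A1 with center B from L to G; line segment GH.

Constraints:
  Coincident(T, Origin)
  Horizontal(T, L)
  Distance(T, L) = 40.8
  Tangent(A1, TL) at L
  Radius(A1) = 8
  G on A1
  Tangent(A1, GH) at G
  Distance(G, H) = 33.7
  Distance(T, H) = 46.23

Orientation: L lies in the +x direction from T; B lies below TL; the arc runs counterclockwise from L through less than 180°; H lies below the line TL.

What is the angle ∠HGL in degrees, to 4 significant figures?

141.8°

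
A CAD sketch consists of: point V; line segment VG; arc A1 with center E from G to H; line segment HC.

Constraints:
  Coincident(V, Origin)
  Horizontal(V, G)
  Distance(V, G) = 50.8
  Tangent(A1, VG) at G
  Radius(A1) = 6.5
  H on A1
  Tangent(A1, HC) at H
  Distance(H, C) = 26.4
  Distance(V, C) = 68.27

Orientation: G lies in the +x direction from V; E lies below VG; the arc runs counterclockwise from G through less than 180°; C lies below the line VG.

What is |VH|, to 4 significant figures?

46.56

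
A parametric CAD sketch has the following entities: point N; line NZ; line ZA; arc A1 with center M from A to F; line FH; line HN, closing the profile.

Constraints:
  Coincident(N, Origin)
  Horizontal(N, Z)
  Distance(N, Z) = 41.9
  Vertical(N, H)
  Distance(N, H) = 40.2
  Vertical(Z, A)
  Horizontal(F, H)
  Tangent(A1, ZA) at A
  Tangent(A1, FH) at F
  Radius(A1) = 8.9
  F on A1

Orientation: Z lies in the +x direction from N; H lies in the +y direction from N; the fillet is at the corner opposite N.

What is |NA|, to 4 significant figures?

52.30

N is at the origin; NZ is horizontal with |NZ| = 41.9 and Z on the +x side, so Z = (41.90, 0.000). NH is vertical with |NH| = 40.2 and H on the +y side, so H = (0.000, 40.20). The virtual corner opposite N is at (41.90, 40.20). The tangent condition forces MA to be normal to ZA and the tangent condition forces MF to be normal to FH, with radius 8.9, so the center M sits 8.9 in from both sides at M = (33.00, 31.30). That places the tangent points at A = (41.90, 31.30) on ZA and F = (33.00, 40.20) on FH. Then |NA| = |A − N| = 52.30.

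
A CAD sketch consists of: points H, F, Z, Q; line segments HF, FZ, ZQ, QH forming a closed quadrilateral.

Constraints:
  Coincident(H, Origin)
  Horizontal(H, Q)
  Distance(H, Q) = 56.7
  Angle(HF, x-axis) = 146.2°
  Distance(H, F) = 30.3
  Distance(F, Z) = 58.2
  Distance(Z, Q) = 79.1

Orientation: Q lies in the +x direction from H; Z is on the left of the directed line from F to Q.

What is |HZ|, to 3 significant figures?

64.3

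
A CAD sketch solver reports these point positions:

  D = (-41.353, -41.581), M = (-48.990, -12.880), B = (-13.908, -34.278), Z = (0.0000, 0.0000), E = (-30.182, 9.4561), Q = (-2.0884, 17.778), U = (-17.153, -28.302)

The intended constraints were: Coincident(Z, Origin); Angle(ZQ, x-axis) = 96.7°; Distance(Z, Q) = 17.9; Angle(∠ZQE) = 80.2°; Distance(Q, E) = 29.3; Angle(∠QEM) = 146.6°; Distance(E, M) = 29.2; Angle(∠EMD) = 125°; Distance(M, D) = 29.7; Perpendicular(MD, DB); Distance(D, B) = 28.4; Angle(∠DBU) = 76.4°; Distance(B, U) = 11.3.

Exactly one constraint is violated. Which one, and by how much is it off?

Distance(B, U) = 11.3 — off by 4.50.

Z = (0.00, 0.00) ✓; ZQ at 96.70° ✓; |ZQ| = 17.90 ✓; ∠ZQE = 80.20° ✓; |QE| = 29.30 ✓; ∠QEM = 146.6° ✓; |EM| = 29.20 ✓; ∠EMD = 125.0° ✓; |MD| = 29.70 ✓; ∠(MD, DB) = 90.00° ✓; |DB| = 28.40 ✓; ∠DBU = 76.40° ✓; |BU| = 6.800 ✗.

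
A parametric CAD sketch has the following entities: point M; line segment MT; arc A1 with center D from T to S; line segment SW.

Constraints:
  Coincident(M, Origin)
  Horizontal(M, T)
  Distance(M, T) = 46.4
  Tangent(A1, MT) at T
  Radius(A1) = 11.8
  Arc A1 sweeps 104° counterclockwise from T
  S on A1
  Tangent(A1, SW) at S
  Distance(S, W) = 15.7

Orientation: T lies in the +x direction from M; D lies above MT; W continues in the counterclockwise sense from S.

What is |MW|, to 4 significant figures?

61.76

On A1, T sits at bearing -90° from D; a 104° counterclockwise sweep puts S at bearing 14°, so S = D + 11.8·(cos 14°, sin 14°) = (57.85, 14.65). Since A1 is tangent to SW there, DS ⟂ SW, so SW runs along (−sin 14°, cos 14°); with |SW| = 15.7, W = (54.05, 29.89). Then |MW| = |W − M| = 61.76.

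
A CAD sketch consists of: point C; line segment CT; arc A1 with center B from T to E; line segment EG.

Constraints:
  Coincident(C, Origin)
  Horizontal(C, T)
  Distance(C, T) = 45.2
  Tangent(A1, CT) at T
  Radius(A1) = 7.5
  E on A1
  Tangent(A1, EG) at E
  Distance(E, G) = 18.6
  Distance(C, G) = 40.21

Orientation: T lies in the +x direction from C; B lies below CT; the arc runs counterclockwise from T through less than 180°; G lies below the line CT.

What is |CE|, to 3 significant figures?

38.4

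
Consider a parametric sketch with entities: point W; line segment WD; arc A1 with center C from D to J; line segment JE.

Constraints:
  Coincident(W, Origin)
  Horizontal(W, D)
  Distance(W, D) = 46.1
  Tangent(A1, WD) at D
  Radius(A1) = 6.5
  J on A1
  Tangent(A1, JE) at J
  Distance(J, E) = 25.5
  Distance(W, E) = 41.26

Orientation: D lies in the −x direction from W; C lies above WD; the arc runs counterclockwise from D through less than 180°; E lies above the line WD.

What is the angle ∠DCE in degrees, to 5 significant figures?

143.78°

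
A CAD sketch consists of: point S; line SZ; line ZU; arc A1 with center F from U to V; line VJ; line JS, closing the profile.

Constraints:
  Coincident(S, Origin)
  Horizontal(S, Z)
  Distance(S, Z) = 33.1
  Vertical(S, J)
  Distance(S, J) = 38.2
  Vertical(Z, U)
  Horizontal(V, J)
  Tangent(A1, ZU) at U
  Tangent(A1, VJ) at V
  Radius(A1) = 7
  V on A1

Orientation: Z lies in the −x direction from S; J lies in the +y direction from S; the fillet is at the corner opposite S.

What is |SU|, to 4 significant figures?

45.49

The virtual corner opposite S is at (-33.10, 38.20). The tangent condition forces FU to be normal to ZU and since A1 is tangent to VJ there, FV ⟂ VJ, with radius 7.0, so the center F sits 7.0 in from both sides at F = (-26.10, 31.20). That places the tangent points at U = (-33.10, 31.20) on ZU and V = (-26.10, 38.20) on VJ. Then |SU| = |U − S| = 45.49.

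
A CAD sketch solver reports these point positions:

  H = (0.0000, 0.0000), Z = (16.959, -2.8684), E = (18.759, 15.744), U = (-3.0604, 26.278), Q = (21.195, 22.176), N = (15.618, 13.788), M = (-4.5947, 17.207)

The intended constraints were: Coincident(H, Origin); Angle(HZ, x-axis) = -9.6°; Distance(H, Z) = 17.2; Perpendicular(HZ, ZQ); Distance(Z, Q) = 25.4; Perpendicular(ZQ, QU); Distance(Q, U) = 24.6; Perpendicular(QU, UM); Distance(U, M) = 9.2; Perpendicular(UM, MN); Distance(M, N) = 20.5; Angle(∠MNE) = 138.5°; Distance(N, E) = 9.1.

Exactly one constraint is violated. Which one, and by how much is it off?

Distance(N, E) = 9.1 — off by 5.40.

H = (0.00, 0.00) ✓; HZ at -9.600° ✓; |HZ| = 17.20 ✓; ∠(HZ, ZQ) = 90.00° ✓; |ZQ| = 25.40 ✓; ∠(ZQ, QU) = 90.00° ✓; |QU| = 24.60 ✓; ∠(QU, UM) = 90.00° ✓; |UM| = 9.200 ✓; ∠(UM, MN) = 90.00° ✓; |MN| = 20.50 ✓; ∠MNE = 138.5° ✓; |NE| = 3.700 ✗.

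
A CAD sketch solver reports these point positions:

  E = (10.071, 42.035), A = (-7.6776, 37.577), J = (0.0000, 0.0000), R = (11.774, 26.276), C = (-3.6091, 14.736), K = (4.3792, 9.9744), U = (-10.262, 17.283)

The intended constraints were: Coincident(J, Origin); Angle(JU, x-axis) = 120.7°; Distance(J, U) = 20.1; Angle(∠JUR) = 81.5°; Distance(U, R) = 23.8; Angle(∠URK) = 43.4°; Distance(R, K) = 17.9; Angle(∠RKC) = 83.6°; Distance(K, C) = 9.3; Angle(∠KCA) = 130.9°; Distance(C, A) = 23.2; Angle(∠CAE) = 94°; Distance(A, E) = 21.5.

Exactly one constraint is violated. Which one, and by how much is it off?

Distance(A, E) = 21.5 — off by 3.20.

J = (0.00, 0.00) ✓; JU at 120.7° ✓; |JU| = 20.10 ✓; ∠JUR = 81.50° ✓; |UR| = 23.80 ✓; ∠URK = 43.40° ✓; |RK| = 17.90 ✓; ∠RKC = 83.60° ✓; |KC| = 9.300 ✓; ∠KCA = 130.9° ✓; |CA| = 23.20 ✓; ∠CAE = 94.00° ✓; |AE| = 18.30 ✗.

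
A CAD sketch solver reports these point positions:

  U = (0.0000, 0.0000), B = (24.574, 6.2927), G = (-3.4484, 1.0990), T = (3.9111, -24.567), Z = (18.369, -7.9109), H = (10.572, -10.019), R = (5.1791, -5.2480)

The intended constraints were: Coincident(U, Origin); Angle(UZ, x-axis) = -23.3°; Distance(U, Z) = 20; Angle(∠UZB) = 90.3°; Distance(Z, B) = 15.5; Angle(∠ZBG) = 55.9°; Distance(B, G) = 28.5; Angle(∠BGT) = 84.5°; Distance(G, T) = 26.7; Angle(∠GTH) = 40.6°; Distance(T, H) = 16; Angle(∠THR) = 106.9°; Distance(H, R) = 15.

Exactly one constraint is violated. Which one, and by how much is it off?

Distance(H, R) = 15 — off by 7.80.

U = (0.00, 0.00) ✓; UZ at -23.30° ✓; |UZ| = 20.00 ✓; ∠UZB = 90.30° ✓; |ZB| = 15.50 ✓; ∠ZBG = 55.90° ✓; |BG| = 28.50 ✓; ∠BGT = 84.50° ✓; |GT| = 26.70 ✓; ∠GTH = 40.60° ✓; |TH| = 16.00 ✓; ∠THR = 106.9° ✓; |HR| = 7.200 ✗.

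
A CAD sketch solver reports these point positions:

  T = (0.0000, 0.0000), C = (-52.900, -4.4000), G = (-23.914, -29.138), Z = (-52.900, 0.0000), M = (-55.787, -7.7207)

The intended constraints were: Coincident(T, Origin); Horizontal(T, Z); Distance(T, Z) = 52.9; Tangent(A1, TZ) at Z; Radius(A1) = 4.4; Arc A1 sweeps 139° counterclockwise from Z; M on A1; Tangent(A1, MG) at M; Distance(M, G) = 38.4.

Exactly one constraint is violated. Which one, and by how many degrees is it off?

Tangent(A1, MG) at M — off by 7.10°.

T = (0.00, 0.00) ✓; T.y = 0.00, Z.y = 0.00 ✓; |TZ| = 52.90 ✓; ∠(CZ, ZT) = 90.00° ✓; |CZ| = 4.400 ✓; bearing(C→M) − bearing(C→Z) = 139.0° ✓; |CM| = 4.400 ✓; ∠(CM, MG) = 82.90° ✗; |MG| = 38.40 ✓.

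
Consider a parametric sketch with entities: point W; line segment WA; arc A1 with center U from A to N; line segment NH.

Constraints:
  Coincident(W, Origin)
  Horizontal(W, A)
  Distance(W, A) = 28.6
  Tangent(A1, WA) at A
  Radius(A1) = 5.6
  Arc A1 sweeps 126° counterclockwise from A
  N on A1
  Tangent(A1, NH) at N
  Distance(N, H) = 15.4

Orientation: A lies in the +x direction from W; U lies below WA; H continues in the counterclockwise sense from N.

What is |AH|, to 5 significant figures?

21.824

W is at the origin; W and A share the same y with |WA| = 28.6 and A on the +x side, so A = (28.600, 0.0000). Tangency of A1 to WA means the radius UA is perpendicular to WA, so U = A + (0, -5.6) = (28.600, -5.6000). On A1, A sits at bearing 90° from U; a 126° counterclockwise sweep puts N at bearing 216°, so N = U + 5.6·(cos 216°, sin 216°) = (24.070, -8.8916). The tangent condition forces UN to be normal to NH, so NH runs along (−sin 216°, cos 216°); with |NH| = 15.4, H = (33.121, -21.350). Then |AH| = |H − A| = 21.824.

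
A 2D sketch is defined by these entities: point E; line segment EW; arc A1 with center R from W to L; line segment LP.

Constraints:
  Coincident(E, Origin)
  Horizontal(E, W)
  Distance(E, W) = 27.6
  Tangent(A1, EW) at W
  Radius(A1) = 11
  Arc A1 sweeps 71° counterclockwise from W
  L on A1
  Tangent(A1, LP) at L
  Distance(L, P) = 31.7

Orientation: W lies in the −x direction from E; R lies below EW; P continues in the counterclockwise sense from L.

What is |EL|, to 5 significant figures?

38.718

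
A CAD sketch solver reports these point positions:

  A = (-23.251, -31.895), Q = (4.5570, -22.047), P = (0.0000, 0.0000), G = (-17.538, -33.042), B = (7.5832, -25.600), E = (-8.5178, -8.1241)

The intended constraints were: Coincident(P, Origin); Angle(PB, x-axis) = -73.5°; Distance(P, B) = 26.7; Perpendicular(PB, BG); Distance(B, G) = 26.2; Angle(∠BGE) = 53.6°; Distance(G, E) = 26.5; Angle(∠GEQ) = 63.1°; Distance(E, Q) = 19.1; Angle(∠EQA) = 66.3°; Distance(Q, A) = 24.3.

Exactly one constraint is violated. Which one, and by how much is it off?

Distance(Q, A) = 24.3 — off by 5.20.

P = (0.00, 0.00) ✓; PB at -73.50° ✓; |PB| = 26.70 ✓; ∠(PB, BG) = 90.00° ✓; |BG| = 26.20 ✓; ∠BGE = 53.60° ✓; |GE| = 26.50 ✓; ∠GEQ = 63.10° ✓; |EQ| = 19.10 ✓; ∠EQA = 66.30° ✓; |QA| = 29.50 ✗.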